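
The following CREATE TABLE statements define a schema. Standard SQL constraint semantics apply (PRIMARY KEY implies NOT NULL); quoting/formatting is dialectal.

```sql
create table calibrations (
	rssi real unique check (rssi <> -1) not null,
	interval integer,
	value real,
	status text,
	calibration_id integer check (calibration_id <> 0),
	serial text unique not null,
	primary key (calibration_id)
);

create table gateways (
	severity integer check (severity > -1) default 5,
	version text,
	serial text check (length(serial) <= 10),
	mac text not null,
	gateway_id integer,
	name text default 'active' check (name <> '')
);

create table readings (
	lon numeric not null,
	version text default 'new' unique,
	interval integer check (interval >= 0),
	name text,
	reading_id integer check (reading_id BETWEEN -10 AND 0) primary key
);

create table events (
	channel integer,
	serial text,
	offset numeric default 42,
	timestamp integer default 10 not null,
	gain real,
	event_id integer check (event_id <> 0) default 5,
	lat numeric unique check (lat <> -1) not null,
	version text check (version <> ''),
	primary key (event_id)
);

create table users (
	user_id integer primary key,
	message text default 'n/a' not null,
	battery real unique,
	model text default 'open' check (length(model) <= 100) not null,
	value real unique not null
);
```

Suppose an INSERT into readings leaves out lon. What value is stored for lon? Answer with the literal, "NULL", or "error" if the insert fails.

error

lon has no DEFAULT clause.
Omitting it would insert NULL, but it is declared NOT NULL, so the INSERT fails.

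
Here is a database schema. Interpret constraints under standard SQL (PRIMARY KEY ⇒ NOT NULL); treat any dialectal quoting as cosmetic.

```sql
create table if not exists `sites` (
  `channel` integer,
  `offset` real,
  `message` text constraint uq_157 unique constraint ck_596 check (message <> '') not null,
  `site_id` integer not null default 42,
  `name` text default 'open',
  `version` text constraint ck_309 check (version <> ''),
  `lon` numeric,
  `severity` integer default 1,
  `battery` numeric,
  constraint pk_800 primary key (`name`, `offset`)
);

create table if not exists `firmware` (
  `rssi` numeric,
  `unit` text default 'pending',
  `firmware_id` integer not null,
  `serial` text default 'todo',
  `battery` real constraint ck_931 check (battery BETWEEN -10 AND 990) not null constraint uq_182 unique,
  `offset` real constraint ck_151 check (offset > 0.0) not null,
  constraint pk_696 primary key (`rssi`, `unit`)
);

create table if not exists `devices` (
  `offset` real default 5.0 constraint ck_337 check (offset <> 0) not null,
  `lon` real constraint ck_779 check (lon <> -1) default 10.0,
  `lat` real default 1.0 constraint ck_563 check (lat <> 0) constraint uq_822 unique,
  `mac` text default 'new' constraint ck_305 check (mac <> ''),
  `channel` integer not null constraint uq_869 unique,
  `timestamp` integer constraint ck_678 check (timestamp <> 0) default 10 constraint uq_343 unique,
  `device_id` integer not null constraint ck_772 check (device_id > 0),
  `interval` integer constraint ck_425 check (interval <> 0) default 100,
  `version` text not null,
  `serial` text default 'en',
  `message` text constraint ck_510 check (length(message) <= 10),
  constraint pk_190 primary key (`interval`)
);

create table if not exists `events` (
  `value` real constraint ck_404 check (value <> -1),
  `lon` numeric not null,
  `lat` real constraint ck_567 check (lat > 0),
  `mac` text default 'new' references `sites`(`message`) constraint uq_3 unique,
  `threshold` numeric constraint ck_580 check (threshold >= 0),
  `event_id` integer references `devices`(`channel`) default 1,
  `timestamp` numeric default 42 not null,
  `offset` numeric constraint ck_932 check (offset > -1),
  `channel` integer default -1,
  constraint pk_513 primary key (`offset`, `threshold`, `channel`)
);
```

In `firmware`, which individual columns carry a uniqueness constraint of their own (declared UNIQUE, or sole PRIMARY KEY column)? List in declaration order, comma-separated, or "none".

battery

- rssi: part of a composite PRIMARY KEY — only the tuple is unique, not this column on its own.
- unit: part of a composite PRIMARY KEY — only the tuple is unique, not this column on its own.
- firmware_id: no UNIQUE or single-column PK constraint.
- serial: no UNIQUE or single-column PK constraint.
- battery: declared UNIQUE → unique.
- offset: no UNIQUE or single-column PK constraint.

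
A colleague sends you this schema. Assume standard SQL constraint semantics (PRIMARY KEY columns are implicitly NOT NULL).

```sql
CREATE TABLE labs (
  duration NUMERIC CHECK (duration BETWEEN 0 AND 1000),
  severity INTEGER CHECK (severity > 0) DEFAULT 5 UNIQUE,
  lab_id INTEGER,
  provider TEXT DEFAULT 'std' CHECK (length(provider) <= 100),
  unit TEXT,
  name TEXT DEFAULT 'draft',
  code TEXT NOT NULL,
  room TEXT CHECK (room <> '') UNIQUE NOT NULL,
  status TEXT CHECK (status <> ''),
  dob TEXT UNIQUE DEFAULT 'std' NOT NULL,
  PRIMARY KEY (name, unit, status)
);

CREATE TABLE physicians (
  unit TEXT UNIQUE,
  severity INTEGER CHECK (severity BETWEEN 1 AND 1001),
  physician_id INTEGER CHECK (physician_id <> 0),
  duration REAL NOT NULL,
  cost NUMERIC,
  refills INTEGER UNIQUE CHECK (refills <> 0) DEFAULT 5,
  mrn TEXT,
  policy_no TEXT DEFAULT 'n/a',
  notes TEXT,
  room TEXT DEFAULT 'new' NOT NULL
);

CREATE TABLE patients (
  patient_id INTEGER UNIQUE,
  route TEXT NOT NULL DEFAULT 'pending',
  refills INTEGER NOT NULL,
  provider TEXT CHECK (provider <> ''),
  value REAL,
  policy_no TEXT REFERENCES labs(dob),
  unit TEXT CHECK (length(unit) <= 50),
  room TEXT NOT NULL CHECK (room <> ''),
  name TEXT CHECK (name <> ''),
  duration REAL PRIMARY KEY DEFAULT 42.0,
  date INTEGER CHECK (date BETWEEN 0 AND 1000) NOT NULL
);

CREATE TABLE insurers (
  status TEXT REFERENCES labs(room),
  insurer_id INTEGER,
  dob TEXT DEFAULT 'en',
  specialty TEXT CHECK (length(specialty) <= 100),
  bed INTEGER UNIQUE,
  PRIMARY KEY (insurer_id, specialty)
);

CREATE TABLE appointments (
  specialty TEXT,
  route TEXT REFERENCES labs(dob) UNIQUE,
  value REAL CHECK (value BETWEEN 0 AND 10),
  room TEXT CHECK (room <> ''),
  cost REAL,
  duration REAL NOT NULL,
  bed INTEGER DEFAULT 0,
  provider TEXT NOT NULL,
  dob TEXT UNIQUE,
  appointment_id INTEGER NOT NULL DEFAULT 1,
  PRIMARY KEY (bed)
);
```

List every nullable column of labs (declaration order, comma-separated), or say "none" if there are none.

duration, severity, lab_id, provider

- duration: CHECK does not forbid NULL (a CHECK constraint passes when its expression is NULL) → nullable.
- severity: CHECK does not forbid NULL (a CHECK constraint passes when its expression is NULL) → nullable.
- lab_id: no NOT NULL constraint applies → nullable.
- provider: CHECK does not forbid NULL (a CHECK constraint passes when its expression is NULL) → nullable.
- unit: part of the PRIMARY KEY, which implies NOT NULL → not nullable.
- name: part of the PRIMARY KEY, which implies NOT NULL → not nullable.
- code: declared NOT NULL → not nullable.
- room: declared NOT NULL → not nullable.
- status: part of the PRIMARY KEY, which implies NOT NULL → not nullable.
- dob: declared NOT NULL → not nullable.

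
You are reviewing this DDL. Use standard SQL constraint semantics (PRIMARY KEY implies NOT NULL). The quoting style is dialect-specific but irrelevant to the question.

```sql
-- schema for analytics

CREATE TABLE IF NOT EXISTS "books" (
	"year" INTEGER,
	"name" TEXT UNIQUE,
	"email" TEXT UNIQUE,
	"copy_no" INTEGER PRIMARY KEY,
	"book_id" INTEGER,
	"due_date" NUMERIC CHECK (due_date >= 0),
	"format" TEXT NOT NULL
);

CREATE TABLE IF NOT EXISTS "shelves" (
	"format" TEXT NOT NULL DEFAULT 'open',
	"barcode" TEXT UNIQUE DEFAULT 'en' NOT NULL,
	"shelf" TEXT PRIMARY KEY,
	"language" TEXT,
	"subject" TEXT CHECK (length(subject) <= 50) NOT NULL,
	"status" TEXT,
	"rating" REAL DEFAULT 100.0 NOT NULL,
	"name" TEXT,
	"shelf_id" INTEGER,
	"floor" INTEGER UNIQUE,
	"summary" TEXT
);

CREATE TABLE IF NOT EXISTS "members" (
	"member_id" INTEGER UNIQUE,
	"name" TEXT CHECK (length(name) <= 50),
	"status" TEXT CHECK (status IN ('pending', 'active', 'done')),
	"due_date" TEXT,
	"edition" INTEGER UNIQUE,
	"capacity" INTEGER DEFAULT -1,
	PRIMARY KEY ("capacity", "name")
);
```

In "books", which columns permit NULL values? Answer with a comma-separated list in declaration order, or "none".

year, name, email, book_id, due_date

- year: no NOT NULL constraint applies → nullable.
- name: UNIQUE does not imply NOT NULL → nullable.
- email: UNIQUE does not imply NOT NULL → nullable.
- copy_no: part of the PRIMARY KEY, which implies NOT NULL → not nullable.
- book_id: no NOT NULL constraint applies → nullable.
- due_date: CHECK does not forbid NULL (a CHECK constraint passes when its expression is NULL) → nullable.
- format: declared NOT NULL → not nullable.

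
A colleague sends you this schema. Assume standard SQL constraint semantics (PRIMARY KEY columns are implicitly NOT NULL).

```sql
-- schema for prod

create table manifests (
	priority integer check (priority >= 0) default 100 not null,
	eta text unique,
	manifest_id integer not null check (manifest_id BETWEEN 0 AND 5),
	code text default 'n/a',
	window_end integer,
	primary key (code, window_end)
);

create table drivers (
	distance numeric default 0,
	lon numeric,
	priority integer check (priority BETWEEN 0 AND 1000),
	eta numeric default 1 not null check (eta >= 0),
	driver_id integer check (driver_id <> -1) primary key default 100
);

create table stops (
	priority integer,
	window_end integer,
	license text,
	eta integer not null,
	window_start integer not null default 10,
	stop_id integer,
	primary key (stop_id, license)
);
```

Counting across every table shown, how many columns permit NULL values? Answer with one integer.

manifests: 1 nullable (eta — PK (code, window_end) and explicit NOT NULL columns excluded).
drivers: 3 nullable (distance, lon, priority — PK (driver_id) and explicit NOT NULL columns excluded).
stops: 2 nullable (priority, window_end — PK (stop_id, license) and explicit NOT NULL columns excluded).
Total: 1 + 3 + 2 = 6.

6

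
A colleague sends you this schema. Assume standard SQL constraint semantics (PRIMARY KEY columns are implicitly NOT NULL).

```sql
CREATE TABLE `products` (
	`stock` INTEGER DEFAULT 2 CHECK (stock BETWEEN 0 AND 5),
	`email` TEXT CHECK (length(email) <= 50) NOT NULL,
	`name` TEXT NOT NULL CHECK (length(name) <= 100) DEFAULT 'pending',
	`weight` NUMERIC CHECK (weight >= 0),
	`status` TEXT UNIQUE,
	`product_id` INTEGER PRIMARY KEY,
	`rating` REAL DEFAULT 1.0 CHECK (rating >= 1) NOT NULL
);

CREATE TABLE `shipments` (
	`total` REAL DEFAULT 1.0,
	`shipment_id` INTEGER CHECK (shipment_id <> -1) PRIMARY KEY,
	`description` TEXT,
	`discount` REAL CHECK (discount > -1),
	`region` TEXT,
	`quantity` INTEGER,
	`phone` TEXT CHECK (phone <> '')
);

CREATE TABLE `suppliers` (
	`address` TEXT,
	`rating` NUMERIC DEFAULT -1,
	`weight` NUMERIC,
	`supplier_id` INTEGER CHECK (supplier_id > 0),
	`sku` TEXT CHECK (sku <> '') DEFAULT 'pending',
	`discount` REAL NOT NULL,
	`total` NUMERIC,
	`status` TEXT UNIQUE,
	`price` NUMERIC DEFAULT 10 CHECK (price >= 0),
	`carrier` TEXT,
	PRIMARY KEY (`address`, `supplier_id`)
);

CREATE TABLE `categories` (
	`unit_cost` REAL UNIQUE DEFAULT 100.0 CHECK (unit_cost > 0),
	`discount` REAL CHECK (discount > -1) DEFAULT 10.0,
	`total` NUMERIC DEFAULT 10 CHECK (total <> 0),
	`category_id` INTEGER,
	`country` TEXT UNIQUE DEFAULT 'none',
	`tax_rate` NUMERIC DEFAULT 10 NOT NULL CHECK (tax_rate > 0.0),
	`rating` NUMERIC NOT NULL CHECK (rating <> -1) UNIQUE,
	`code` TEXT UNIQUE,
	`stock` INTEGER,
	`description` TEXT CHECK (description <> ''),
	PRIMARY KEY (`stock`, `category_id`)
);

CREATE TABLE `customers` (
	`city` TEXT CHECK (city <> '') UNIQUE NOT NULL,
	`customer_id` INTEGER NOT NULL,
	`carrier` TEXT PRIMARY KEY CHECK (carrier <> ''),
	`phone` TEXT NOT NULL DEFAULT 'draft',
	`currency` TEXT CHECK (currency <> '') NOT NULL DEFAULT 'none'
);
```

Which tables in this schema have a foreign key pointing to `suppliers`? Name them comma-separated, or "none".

No REFERENCES clause anywhere in the schema names suppliers.

none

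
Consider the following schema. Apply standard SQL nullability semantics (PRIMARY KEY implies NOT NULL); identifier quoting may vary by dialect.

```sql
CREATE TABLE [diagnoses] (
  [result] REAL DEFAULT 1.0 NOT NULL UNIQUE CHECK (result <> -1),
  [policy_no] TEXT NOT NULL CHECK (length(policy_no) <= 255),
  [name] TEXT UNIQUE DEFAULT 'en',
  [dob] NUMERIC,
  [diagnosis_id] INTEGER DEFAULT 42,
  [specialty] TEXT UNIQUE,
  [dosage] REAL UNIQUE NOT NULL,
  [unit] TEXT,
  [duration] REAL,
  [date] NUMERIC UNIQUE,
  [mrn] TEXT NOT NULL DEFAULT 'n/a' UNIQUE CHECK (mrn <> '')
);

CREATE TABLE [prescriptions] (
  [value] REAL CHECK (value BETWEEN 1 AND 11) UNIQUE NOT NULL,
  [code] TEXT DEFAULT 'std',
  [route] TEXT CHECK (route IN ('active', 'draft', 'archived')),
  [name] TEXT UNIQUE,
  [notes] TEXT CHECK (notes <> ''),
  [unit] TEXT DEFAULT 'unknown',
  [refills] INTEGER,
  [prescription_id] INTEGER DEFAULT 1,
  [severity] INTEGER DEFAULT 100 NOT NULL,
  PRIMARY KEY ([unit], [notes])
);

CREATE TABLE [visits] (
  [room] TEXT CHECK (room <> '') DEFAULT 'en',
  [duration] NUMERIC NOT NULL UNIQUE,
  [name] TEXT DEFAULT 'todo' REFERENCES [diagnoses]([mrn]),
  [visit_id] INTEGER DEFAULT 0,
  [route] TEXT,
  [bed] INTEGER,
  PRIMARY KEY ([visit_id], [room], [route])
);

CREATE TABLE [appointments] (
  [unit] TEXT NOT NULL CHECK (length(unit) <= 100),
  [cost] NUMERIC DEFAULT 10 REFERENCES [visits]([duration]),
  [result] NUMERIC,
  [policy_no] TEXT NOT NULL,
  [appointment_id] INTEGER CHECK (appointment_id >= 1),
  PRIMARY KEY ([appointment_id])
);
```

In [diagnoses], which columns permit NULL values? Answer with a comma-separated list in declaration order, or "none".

- result: declared NOT NULL → not nullable.
- policy_no: declared NOT NULL → not nullable.
- name: UNIQUE does not imply NOT NULL → nullable.
- dob: no NOT NULL constraint applies → nullable.
- diagnosis_id: DEFAULT only fills an omitted column; an explicit NULL is still allowed → nullable.
- specialty: UNIQUE does not imply NOT NULL → nullable.
- dosage: declared NOT NULL → not nullable.
- unit: no NOT NULL constraint applies → nullable.
- duration: no NOT NULL constraint applies → nullable.
- date: UNIQUE does not imply NOT NULL → nullable.
- mrn: declared NOT NULL → not nullable.

name, dob, diagnosis_id, specialty, unit, duration, date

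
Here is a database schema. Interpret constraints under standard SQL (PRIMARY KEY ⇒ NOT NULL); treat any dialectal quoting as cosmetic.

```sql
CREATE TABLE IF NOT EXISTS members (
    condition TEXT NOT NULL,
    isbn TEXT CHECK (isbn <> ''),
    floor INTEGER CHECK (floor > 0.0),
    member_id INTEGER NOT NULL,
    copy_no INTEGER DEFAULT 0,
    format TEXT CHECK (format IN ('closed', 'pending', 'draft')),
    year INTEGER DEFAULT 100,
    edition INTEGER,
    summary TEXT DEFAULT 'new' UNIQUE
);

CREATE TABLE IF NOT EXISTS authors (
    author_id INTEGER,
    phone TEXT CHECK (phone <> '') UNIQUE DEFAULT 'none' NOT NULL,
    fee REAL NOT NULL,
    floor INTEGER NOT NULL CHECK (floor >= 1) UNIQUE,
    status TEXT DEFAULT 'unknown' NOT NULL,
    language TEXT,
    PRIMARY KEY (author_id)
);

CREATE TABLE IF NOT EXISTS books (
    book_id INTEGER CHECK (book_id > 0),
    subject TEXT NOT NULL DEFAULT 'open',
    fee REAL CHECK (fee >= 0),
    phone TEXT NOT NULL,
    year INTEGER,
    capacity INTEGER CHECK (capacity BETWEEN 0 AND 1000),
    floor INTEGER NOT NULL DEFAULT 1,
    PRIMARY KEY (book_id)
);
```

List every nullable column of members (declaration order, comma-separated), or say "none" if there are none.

- condition: declared NOT NULL → not nullable.
- isbn: CHECK does not forbid NULL (a CHECK constraint passes when its expression is NULL) → nullable.
- floor: CHECK does not forbid NULL (a CHECK constraint passes when its expression is NULL) → nullable.
- member_id: declared NOT NULL → not nullable.
- copy_no: DEFAULT only fills an omitted column; an explicit NULL is still allowed → nullable.
- format: CHECK does not forbid NULL (a CHECK constraint passes when its expression is NULL) → nullable.
- year: DEFAULT only fills an omitted column; an explicit NULL is still allowed → nullable.
- edition: no NOT NULL constraint applies → nullable.
- summary: UNIQUE does not imply NOT NULL → nullable.

isbn, floor, copy_no, format, year, edition, summary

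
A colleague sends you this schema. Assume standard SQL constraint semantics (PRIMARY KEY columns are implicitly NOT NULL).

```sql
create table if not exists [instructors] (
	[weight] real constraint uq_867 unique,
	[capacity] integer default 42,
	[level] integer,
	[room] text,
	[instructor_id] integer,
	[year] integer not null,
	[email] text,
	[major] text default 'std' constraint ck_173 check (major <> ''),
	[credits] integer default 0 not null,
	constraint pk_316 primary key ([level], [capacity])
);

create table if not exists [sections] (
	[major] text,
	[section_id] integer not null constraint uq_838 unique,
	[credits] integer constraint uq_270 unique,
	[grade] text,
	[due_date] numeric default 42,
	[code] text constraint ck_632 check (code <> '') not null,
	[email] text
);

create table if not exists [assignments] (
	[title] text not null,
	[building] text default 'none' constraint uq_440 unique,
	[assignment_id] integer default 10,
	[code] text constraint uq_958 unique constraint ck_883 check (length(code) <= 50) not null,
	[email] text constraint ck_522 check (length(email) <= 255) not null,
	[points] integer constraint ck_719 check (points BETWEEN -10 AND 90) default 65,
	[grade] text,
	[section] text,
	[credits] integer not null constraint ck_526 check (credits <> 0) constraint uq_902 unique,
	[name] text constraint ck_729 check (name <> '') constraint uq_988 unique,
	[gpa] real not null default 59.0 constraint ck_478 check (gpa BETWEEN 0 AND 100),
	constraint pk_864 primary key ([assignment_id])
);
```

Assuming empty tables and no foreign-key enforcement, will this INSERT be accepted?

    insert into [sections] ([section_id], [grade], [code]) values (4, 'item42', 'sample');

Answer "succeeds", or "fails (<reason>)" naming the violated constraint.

NOT NULL columns: code is supplied; section_id is supplied.
CHECK constraints: 'sample' satisfies (code <> '').
No constraint is violated.

succeeds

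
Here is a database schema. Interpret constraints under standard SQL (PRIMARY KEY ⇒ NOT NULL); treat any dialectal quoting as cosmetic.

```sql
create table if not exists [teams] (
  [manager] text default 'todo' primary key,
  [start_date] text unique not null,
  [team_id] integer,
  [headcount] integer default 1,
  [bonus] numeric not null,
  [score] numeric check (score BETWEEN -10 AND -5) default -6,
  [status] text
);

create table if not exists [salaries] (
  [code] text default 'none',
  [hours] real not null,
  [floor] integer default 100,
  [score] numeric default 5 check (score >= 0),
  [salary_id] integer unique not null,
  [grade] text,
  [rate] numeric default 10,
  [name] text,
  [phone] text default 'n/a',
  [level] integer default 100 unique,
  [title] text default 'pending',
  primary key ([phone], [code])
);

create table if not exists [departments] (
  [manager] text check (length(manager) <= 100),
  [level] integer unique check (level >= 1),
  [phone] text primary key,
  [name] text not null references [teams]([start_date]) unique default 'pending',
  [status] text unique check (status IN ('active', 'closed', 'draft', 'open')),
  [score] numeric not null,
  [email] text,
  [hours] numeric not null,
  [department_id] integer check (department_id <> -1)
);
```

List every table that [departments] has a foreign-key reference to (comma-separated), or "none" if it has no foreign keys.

- name REFERENCES teams(start_date).

teams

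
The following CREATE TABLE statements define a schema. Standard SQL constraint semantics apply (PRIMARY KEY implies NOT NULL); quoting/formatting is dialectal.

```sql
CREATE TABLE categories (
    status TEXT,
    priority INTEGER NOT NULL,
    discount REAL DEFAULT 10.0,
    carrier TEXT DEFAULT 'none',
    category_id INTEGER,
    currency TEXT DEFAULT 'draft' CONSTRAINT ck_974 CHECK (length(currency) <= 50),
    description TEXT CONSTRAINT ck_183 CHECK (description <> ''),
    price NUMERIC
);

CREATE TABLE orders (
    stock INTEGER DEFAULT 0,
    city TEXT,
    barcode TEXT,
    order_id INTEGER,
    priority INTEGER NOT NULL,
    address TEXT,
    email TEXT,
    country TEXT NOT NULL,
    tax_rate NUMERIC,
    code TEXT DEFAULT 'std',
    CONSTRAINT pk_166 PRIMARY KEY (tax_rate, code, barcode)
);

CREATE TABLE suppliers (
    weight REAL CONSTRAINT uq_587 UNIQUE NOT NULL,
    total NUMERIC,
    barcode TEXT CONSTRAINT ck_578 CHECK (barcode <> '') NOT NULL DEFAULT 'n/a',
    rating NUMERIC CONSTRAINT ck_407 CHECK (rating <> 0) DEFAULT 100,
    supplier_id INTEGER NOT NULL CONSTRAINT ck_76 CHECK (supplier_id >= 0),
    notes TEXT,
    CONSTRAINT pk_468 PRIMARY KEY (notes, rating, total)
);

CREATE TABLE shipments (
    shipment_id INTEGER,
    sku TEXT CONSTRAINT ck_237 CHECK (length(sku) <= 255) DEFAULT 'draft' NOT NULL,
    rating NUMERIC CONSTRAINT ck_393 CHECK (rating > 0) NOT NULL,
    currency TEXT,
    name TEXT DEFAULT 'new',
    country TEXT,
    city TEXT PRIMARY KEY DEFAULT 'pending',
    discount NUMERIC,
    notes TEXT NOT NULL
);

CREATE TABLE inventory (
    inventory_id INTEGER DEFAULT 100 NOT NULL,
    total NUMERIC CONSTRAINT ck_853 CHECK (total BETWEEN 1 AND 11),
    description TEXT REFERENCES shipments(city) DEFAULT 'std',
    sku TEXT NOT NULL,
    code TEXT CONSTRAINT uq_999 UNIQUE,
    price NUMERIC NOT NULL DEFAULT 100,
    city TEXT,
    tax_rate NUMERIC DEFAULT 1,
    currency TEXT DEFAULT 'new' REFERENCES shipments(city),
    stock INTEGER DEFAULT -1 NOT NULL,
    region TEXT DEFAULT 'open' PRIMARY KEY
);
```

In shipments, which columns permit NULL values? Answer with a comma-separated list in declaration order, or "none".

shipment_id, currency, name, country, discount

- shipment_id: no NOT NULL constraint applies → nullable.
- sku: declared NOT NULL → not nullable.
- rating: declared NOT NULL → not nullable.
- currency: no NOT NULL constraint applies → nullable.
- name: DEFAULT only fills an omitted column; an explicit NULL is still allowed → nullable.
- country: no NOT NULL constraint applies → nullable.
- city: part of the PRIMARY KEY, which implies NOT NULL → not nullable.
- discount: no NOT NULL constraint applies → nullable.
- notes: declared NOT NULL → not nullable.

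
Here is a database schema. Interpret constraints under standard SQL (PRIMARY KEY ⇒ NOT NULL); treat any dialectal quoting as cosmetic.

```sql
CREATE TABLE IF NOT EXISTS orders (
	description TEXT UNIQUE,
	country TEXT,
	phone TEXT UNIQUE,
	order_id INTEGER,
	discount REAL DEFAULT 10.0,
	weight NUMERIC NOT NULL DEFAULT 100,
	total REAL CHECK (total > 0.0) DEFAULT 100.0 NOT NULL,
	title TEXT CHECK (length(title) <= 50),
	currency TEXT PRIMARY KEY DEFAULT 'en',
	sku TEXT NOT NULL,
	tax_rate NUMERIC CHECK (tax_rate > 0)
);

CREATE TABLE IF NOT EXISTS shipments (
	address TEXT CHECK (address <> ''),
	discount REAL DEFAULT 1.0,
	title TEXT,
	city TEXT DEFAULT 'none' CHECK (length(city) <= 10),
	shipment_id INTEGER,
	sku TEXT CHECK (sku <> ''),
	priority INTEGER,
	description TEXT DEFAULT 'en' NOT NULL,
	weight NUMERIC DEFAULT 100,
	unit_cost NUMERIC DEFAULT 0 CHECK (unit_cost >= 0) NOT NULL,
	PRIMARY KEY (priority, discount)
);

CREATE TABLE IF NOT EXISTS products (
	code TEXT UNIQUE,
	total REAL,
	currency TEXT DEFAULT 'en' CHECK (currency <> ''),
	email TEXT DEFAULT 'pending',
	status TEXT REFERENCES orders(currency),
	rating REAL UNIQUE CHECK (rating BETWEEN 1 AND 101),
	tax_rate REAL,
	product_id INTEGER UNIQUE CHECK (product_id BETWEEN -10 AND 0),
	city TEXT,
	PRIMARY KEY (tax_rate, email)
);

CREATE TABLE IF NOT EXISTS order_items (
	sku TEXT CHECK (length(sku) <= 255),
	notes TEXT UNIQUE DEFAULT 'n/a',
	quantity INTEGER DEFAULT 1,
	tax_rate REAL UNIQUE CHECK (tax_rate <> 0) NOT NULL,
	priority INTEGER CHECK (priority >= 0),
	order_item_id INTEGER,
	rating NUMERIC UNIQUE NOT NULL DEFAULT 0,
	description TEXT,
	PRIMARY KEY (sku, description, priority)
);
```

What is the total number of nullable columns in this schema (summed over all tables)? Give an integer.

orders: 7 nullable (description, country, phone, order_id, discount, title, tax_rate — PK (currency) and explicit NOT NULL columns excluded).
shipments: 6 nullable (address, title, city, shipment_id, sku, weight — PK (priority, discount) and explicit NOT NULL columns excluded).
products: 7 nullable (code, total, currency, status, rating, product_id, city — PK (tax_rate, email) and explicit NOT NULL columns excluded).
order_items: 3 nullable (notes, quantity, order_item_id — PK (sku, description, priority) and explicit NOT NULL columns excluded).
Total: 7 + 6 + 7 + 3 = 23.

23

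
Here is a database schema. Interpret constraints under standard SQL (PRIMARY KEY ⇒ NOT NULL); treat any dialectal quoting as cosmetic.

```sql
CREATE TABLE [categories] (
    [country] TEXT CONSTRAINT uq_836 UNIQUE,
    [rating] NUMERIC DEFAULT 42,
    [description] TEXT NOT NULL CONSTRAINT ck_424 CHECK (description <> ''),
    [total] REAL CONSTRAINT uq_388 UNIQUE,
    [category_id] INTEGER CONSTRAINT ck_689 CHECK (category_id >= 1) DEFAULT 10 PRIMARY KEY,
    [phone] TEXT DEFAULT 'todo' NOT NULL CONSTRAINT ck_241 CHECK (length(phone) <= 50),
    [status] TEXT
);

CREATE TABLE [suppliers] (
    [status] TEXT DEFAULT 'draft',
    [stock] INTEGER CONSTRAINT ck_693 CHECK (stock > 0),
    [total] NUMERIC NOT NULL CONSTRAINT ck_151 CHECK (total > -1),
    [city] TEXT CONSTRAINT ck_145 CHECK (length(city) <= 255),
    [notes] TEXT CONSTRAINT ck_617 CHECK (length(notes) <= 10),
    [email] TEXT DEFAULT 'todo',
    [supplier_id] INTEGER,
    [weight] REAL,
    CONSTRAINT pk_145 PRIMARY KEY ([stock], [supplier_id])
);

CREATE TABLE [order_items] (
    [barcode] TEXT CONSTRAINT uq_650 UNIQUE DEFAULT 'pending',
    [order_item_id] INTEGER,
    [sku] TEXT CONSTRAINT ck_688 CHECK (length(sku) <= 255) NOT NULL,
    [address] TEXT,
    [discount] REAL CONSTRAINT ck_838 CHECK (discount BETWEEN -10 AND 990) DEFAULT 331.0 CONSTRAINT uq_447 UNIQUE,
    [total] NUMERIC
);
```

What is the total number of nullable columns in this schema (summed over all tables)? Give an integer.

14

categories: 4 nullable (country, rating, total, status — PK (category_id) and explicit NOT NULL columns excluded).
suppliers: 5 nullable (status, city, notes, email, weight — PK (stock, supplier_id) and explicit NOT NULL columns excluded).
order_items: 5 nullable (barcode, order_item_id, address, discount, total — PK none and explicit NOT NULL columns excluded).
Total: 4 + 5 + 5 = 14.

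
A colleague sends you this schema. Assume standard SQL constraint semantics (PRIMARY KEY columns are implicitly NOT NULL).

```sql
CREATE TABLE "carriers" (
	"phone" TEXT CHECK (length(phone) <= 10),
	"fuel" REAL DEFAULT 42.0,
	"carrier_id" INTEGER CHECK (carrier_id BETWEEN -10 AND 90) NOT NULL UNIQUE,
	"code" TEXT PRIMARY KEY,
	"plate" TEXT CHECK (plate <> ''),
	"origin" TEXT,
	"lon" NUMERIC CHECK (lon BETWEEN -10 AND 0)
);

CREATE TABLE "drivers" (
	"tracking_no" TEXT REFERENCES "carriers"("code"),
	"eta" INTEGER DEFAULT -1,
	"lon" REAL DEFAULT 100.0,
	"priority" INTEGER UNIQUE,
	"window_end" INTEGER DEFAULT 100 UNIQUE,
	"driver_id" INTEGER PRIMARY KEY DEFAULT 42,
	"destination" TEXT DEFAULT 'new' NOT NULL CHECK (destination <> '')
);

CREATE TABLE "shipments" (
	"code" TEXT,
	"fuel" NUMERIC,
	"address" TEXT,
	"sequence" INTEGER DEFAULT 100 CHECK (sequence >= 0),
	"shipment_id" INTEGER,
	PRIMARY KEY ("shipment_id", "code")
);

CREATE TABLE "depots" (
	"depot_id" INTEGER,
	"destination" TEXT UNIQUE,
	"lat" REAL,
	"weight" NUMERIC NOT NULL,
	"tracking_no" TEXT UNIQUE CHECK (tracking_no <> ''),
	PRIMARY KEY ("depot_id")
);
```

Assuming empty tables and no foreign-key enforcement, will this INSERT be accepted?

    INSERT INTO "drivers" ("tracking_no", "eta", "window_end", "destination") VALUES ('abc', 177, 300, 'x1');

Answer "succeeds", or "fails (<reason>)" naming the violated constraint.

succeeds

NOT NULL columns: destination is supplied; driver_id defaults to 42.
CHECK constraints: 'x1' satisfies (destination <> '').
No constraint is violated.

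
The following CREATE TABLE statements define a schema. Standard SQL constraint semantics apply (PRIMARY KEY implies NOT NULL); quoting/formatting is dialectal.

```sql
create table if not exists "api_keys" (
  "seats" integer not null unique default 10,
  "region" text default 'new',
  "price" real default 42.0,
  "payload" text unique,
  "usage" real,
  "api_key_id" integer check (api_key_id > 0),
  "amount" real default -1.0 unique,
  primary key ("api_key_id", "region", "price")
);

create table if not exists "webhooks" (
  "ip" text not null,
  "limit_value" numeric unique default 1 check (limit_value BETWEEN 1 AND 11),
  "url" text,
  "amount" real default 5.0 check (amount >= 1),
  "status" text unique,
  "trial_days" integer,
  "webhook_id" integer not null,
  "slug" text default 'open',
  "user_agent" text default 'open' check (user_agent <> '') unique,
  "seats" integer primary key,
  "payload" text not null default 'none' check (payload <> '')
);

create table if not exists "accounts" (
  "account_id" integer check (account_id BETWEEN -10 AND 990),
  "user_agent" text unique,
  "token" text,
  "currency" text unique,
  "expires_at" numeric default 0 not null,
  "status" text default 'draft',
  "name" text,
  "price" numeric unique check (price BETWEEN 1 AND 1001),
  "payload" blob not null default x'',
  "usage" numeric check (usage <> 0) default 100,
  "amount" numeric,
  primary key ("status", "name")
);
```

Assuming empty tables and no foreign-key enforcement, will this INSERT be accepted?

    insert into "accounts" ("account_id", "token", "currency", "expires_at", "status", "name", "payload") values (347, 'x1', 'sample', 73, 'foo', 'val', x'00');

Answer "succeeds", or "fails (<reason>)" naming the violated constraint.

succeeds

NOT NULL columns: expires_at is supplied; name is supplied; payload is supplied; status is supplied.
CHECK constraints: 347 satisfies (account_id BETWEEN -10 AND 990).
No constraint is violated.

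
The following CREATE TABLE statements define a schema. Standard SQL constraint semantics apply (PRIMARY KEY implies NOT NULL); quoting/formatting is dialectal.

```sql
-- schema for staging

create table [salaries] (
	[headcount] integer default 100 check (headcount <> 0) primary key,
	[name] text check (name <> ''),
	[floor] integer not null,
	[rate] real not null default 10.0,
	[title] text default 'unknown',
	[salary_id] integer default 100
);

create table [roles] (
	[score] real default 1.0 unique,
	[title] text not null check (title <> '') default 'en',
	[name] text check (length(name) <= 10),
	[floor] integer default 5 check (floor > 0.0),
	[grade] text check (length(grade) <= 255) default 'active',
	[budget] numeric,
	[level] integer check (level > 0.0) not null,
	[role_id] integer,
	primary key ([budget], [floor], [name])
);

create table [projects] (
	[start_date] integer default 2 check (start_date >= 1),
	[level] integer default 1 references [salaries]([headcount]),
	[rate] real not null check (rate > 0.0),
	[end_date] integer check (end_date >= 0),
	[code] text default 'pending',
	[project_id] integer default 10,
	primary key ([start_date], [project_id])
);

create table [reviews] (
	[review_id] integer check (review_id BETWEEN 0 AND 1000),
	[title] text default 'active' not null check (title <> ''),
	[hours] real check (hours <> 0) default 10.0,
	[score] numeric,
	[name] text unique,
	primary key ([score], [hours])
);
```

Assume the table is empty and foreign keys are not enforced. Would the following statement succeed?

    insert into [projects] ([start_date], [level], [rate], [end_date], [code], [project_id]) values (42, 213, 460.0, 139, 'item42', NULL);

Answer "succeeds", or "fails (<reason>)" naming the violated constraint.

project_id is explicitly set to NULL, but project_id is part of the PRIMARY KEY (implied NOT NULL).

fails (NOT NULL on project_id)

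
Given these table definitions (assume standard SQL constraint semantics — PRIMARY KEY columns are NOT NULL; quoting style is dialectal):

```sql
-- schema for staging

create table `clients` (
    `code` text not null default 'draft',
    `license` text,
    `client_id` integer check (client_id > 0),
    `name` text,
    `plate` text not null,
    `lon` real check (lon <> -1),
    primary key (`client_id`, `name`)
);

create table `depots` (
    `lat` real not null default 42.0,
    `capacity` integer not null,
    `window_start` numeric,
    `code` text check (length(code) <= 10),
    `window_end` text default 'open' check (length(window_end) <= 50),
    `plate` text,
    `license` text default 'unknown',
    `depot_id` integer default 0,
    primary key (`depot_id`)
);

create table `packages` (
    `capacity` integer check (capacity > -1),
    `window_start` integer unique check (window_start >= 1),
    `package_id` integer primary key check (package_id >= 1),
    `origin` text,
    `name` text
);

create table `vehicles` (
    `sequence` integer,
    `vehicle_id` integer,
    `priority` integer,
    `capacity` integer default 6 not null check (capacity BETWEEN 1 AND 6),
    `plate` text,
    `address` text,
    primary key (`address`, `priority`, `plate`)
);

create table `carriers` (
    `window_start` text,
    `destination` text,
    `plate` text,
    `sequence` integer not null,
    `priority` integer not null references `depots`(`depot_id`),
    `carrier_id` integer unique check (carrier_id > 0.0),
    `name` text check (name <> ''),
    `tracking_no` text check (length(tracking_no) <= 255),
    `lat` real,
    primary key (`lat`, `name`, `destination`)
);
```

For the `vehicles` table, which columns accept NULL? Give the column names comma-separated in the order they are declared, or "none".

sequence, vehicle_id

- sequence: no NOT NULL constraint applies → nullable.
- vehicle_id: no NOT NULL constraint applies → nullable.
- priority: part of the PRIMARY KEY, which implies NOT NULL → not nullable.
- capacity: declared NOT NULL → not nullable.
- plate: part of the PRIMARY KEY, which implies NOT NULL → not nullable.
- address: part of the PRIMARY KEY, which implies NOT NULL → not nullable.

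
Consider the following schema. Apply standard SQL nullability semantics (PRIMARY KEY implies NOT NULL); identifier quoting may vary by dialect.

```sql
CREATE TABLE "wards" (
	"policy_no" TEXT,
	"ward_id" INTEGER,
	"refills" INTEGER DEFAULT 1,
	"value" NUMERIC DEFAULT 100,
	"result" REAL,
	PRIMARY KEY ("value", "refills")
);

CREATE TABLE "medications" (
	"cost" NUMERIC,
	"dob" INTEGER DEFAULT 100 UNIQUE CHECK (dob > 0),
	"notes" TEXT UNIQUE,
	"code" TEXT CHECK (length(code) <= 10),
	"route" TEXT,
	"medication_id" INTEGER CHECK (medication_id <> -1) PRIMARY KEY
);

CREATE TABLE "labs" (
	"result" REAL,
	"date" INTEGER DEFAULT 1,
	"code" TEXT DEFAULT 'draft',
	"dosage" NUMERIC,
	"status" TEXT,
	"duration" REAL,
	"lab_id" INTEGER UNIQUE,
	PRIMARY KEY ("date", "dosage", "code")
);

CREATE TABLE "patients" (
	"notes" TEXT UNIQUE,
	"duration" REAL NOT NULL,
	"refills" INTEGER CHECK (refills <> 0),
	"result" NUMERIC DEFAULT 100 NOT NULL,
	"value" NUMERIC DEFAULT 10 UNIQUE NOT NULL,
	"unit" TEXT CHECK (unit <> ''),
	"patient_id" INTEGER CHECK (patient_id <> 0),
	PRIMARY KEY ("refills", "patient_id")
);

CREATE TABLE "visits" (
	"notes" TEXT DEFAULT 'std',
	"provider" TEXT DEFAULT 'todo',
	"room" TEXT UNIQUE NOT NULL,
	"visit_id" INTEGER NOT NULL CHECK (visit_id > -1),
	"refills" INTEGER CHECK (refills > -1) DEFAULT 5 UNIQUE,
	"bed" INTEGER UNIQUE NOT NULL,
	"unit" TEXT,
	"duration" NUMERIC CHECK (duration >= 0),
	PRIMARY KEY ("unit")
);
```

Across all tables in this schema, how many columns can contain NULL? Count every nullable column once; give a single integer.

18

wards: 3 nullable (policy_no, ward_id, result — PK (value, refills) and explicit NOT NULL columns excluded).
medications: 5 nullable (cost, dob, notes, code, route — PK (medication_id) and explicit NOT NULL columns excluded).
labs: 4 nullable (result, status, duration, lab_id — PK (date, dosage, code) and explicit NOT NULL columns excluded).
patients: 2 nullable (notes, unit — PK (refills, patient_id) and explicit NOT NULL columns excluded).
visits: 4 nullable (notes, provider, refills, duration — PK (unit) and explicit NOT NULL columns excluded).
Total: 3 + 5 + 4 + 2 + 4 = 18.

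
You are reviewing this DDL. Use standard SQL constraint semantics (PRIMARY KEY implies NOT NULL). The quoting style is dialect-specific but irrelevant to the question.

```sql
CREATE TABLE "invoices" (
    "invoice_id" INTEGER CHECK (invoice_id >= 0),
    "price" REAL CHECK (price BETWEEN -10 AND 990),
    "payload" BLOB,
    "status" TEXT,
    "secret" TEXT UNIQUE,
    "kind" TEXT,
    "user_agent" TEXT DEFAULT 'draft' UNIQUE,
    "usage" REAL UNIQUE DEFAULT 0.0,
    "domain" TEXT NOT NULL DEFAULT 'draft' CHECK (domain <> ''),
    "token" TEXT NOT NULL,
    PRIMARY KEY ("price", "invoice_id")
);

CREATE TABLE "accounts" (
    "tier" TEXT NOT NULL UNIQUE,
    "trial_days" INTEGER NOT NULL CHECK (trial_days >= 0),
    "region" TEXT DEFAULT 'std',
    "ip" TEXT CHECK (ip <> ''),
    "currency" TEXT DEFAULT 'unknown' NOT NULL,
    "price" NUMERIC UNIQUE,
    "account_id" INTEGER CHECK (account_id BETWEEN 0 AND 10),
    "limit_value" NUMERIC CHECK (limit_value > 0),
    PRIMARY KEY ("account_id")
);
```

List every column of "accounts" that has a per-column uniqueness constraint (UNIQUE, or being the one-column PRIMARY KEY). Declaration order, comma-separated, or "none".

tier, price, account_id

- tier: declared UNIQUE → unique.
- trial_days: no UNIQUE or single-column PK constraint.
- region: no UNIQUE or single-column PK constraint.
- ip: no UNIQUE or single-column PK constraint.
- currency: no UNIQUE or single-column PK constraint.
- price: declared UNIQUE → unique.
- account_id: single-column PRIMARY KEY → unique.
- limit_value: no UNIQUE or single-column PK constraint.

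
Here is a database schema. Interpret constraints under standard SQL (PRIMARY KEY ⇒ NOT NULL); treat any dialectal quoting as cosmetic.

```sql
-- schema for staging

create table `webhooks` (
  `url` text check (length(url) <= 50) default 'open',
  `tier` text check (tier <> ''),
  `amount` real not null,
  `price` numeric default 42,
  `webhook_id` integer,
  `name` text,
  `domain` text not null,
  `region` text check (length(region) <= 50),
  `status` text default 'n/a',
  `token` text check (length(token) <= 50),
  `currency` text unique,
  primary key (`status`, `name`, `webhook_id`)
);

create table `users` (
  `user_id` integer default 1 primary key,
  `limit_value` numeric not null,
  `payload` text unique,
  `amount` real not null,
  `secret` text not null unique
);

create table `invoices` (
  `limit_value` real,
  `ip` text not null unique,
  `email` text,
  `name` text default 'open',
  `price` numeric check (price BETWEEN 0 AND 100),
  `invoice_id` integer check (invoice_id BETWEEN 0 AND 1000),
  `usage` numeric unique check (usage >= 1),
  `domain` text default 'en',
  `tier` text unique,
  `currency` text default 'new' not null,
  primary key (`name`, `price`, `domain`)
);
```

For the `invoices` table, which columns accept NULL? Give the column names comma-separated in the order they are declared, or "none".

limit_value, email, invoice_id, usage, tier

- limit_value: no NOT NULL constraint applies → nullable.
- ip: declared NOT NULL → not nullable.
- email: no NOT NULL constraint applies → nullable.
- name: part of the PRIMARY KEY, which implies NOT NULL → not nullable.
- price: part of the PRIMARY KEY, which implies NOT NULL → not nullable.
- invoice_id: CHECK does not forbid NULL (a CHECK constraint passes when its expression is NULL) → nullable.
- usage: CHECK does not forbid NULL (a CHECK constraint passes when its expression is NULL) → nullable.
- domain: part of the PRIMARY KEY, which implies NOT NULL → not nullable.
- tier: UNIQUE does not imply NOT NULL → nullable.
- currency: declared NOT NULL → not nullable.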